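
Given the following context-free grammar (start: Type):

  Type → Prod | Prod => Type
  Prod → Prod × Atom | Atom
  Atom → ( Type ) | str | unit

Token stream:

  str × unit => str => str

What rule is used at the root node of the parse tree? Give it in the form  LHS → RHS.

Type → Prod => Type

[Type [Prod [Prod [Atom str]] × [Atom unit]] => [Type [Prod [Atom str]] => [Type [Prod [Atom str]]]]]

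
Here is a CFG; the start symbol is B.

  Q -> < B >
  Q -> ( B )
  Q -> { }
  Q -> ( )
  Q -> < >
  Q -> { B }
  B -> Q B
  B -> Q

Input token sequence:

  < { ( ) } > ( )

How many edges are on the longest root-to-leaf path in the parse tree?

6

[B [Q < [B [Q { [B [Q ( )]] }]] >] [B [Q ( )]]]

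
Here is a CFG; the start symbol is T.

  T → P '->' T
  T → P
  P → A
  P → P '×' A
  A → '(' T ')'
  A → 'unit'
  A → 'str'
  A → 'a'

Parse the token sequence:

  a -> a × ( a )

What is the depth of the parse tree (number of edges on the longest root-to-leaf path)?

[T [P [A a]] -> [T [P [P [A a]] × [A ( [T [P [A a]]] )]]]]

7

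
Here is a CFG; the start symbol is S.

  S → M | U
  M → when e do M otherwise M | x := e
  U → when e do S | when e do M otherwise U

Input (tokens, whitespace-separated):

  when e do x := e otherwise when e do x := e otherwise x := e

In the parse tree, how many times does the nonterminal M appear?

5

[S [M when e do [M x := e] otherwise [M when e do [M x := e] otherwise [M x := e]]]]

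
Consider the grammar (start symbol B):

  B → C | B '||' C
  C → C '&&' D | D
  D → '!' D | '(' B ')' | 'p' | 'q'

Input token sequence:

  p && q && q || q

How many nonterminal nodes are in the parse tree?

[B [B [C [C [C [D p]] && [D q]] && [D q]]] || [C [D q]]]

10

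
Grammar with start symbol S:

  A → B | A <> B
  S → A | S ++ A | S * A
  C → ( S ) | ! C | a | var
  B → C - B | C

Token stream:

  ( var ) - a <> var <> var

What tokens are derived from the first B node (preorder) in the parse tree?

[S [A [A [A [B [C ( [S [A [B [C var]]]] )] - [B [C a]]]] <> [B [C var]]] <> [B [C var]]]]

( var ) - a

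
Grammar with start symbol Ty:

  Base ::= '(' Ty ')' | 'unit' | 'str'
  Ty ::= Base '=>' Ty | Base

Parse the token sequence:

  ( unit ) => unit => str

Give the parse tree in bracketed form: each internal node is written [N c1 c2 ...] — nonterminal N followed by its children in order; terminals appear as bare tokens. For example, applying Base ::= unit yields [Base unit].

[Ty [Base ( [Ty [Base unit]] )] => [Ty [Base unit] => [Ty [Base str]]]]

Ty
Base => Ty
( Ty ) => Ty
( Base ) => Ty
( unit ) => Ty
( unit ) => Base => Ty
( unit ) => unit => Ty
( unit ) => unit => Base
( unit ) => unit => str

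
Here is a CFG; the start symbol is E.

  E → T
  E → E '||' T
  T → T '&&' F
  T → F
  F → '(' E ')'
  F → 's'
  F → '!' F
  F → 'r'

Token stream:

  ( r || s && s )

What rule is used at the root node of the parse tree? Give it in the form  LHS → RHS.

E → T

[E [T [F ( [E [E [T [F r]]] || [T [T [F s]] && [F s]]] )]]]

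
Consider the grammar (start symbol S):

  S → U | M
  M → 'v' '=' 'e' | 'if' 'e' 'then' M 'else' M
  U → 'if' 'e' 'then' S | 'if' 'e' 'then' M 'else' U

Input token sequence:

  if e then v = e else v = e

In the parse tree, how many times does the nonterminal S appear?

1

[S [M if e then [M v = e] else [M v = e]]]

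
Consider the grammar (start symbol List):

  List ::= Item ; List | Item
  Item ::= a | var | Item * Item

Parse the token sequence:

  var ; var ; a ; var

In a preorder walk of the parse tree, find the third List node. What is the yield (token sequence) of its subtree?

a ; var

[List [Item var] ; [List [Item var] ; [List [Item a] ; [List [Item var]]]]]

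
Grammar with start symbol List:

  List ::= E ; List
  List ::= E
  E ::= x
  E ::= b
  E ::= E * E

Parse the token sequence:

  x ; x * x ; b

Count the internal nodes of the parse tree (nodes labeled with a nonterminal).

8

[List [E x] ; [List [E [E x] * [E x]] ; [List [E b]]]]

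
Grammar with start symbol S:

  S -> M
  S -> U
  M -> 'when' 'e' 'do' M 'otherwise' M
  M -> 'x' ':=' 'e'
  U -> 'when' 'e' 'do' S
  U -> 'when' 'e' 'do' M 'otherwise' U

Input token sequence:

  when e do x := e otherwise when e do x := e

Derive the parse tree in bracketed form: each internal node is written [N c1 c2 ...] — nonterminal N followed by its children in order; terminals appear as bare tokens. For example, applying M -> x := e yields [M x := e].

S
U
when e do M otherwise U
when e do x := e otherwise U
when e do x := e otherwise when e do S
when e do x := e otherwise when e do M
when e do x := e otherwise when e do x := e

[S [U when e do [M x := e] otherwise [U when e do [S [M x := e]]]]]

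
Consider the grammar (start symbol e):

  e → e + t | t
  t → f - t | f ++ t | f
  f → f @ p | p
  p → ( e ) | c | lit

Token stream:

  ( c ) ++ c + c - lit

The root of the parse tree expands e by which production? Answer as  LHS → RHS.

e → e + t

[e [e [t [f [p ( [e [t [f [p c]]]] )]] ++ [t [f [p c]]]]] + [t [f [p c]] - [t [f [p lit]]]]]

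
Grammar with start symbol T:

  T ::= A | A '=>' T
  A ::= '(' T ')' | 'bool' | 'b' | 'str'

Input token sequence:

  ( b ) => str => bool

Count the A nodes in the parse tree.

4

[T [A ( [T [A b]] )] => [T [A str] => [T [A bool]]]]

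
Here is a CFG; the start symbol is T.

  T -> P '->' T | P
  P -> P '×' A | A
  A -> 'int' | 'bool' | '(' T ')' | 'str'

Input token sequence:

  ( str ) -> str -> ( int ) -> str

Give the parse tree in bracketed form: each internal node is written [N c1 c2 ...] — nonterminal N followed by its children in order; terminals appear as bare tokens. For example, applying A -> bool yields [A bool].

T
P -> T
A -> T
( T ) -> T
( P ) -> T
( A ) -> T
( str ) -> T
( str ) -> P -> T
( str ) -> A -> T
( str ) -> str -> T
( str ) -> str -> P -> T
( str ) -> str -> A -> T
( str ) -> str -> ( T ) -> T
( str ) -> str -> ( P ) -> T
( str ) -> str -> ( A ) -> T
( str ) -> str -> ( int ) -> T
( str ) -> str -> ( int ) -> P
( str ) -> str -> ( int ) -> A
( str ) -> str -> ( int ) -> str

[T [P [A ( [T [P [A str]]] )]] -> [T [P [A str]] -> [T [P [A ( [T [P [A int]]] )]] -> [T [P [A str]]]]]]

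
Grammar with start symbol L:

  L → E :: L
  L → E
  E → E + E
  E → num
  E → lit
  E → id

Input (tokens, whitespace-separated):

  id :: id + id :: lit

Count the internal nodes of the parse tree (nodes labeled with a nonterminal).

8

[L [E id] :: [L [E [E id] + [E id]] :: [L [E lit]]]]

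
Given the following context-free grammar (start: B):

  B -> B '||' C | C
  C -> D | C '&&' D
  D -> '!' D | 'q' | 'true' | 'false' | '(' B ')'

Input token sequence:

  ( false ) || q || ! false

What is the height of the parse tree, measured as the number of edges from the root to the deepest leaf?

8

[B [B [B [C [D ( [B [C [D false]]] )]]] || [C [D q]]] || [C [D ! [D false]]]]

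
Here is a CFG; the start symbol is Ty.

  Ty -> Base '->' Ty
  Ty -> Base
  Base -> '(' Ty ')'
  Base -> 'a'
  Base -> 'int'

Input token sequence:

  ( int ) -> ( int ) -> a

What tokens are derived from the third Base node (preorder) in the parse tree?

[Ty [Base ( [Ty [Base int]] )] -> [Ty [Base ( [Ty [Base int]] )] -> [Ty [Base a]]]]

( int )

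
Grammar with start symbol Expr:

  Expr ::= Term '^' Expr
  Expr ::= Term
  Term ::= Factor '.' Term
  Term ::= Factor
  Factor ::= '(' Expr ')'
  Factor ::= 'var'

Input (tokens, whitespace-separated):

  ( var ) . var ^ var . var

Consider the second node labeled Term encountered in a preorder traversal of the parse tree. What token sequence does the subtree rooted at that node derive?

[Expr [Term [Factor ( [Expr [Term [Factor var]]] )] . [Term [Factor var]]] ^ [Expr [Term [Factor var] . [Term [Factor var]]]]]

var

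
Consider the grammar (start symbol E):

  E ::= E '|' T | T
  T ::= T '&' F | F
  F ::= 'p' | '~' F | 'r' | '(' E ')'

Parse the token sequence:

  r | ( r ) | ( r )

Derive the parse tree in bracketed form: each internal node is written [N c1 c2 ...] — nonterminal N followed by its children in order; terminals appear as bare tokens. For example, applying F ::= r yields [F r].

[E [E [E [T [F r]]] | [T [F ( [E [T [F r]]] )]]] | [T [F ( [E [T [F r]]] )]]]

E
E | T
E | T | T
T | T | T
F | T | T
r | T | T
r | F | T
r | ( E ) | T
r | ( T ) | T
r | ( F ) | T
r | ( r ) | T
r | ( r ) | F
r | ( r ) | ( E )
r | ( r ) | ( T )
r | ( r ) | ( F )
r | ( r ) | ( r )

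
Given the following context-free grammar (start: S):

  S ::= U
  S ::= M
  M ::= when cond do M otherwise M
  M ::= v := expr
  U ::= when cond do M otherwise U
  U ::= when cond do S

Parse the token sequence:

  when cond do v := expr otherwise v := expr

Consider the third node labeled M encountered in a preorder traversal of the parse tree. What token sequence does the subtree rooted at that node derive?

v := expr

[S [M when cond do [M v := expr] otherwise [M v := expr]]]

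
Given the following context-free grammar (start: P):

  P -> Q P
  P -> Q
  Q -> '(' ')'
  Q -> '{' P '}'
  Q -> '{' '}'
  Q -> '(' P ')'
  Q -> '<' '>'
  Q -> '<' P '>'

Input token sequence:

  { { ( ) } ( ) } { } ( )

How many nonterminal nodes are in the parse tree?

12

[P [Q { [P [Q { [P [Q ( )]] }] [P [Q ( )]]] }] [P [Q { }] [P [Q ( )]]]]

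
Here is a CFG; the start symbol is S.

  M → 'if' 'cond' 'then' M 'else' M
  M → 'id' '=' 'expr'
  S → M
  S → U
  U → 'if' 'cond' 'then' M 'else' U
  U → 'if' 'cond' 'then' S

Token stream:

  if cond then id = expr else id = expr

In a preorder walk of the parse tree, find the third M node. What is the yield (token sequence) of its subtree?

id = expr

[S [M if cond then [M id = expr] else [M id = expr]]]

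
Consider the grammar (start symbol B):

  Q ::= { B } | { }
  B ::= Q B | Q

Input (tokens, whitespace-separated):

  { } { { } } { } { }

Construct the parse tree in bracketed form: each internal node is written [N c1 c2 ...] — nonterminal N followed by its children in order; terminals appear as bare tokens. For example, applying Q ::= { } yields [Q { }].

B
Q B
{ } B
{ } Q B
{ } { B } B
{ } { Q } B
{ } { { } } B
{ } { { } } Q B
{ } { { } } { } B
{ } { { } } { } Q
{ } { { } } { } { }

[B [Q { }] [B [Q { [B [Q { }]] }] [B [Q { }] [B [Q { }]]]]]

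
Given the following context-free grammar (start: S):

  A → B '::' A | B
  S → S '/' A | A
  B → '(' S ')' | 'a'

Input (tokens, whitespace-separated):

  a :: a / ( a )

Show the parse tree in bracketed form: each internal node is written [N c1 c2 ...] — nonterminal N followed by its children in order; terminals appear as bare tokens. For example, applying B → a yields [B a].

[S [S [A [B a] :: [A [B a]]]] / [A [B ( [S [A [B a]]] )]]]

S
S / A
A / A
B :: A / A
a :: A / A
a :: B / A
a :: a / A
a :: a / B
a :: a / ( S )
a :: a / ( A )
a :: a / ( B )
a :: a / ( a )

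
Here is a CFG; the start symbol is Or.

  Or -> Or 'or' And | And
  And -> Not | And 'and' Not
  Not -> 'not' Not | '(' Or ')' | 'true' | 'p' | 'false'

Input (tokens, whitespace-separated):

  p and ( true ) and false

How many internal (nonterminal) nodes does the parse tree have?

10

[Or [And [And [And [Not p]] and [Not ( [Or [And [Not true]]] )]] and [Not false]]]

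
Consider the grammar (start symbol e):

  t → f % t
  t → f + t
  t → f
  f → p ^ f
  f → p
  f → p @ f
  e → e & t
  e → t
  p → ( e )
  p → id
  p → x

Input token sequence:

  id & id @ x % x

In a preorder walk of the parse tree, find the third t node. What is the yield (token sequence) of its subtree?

x

[e [e [t [f [p id]]]] & [t [f [p id] @ [f [p x]]] % [t [f [p x]]]]]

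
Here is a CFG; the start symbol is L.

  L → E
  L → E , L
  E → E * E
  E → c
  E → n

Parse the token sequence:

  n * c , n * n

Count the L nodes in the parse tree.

2

[L [E [E n] * [E c]] , [L [E [E n] * [E n]]]]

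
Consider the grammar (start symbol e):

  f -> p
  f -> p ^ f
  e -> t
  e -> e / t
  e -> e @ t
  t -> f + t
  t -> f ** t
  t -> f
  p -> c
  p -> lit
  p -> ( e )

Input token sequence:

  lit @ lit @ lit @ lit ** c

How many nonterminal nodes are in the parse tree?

[e [e [e [e [t [f [p lit]]]] @ [t [f [p lit]]]] @ [t [f [p lit]]]] @ [t [f [p lit]] ** [t [f [p c]]]]]

19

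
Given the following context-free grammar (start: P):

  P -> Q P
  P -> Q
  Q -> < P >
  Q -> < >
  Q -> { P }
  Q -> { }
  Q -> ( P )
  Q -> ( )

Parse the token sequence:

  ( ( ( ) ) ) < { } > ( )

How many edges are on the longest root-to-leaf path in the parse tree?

6

[P [Q ( [P [Q ( [P [Q ( )]] )]] )] [P [Q < [P [Q { }]] >] [P [Q ( )]]]]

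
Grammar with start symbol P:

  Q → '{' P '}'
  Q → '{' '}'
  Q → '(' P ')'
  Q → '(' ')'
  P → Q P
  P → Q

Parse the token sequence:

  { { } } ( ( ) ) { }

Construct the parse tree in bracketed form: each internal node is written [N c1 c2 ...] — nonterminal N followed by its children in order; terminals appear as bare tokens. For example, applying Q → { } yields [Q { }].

P
Q P
{ P } P
{ Q } P
{ { } } P
{ { } } Q P
{ { } } ( P ) P
{ { } } ( Q ) P
{ { } } ( ( ) ) P
{ { } } ( ( ) ) Q
{ { } } ( ( ) ) { }

[P [Q { [P [Q { }]] }] [P [Q ( [P [Q ( )]] )] [P [Q { }]]]]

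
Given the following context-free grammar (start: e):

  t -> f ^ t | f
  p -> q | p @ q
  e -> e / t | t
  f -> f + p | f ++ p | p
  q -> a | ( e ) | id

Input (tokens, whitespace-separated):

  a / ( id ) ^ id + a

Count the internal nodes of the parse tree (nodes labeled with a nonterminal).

22

[e [e [t [f [p [q a]]]]] / [t [f [p [q ( [e [t [f [p [q id]]]]] )]]] ^ [t [f [f [p [q id]]] + [p [q a]]]]]]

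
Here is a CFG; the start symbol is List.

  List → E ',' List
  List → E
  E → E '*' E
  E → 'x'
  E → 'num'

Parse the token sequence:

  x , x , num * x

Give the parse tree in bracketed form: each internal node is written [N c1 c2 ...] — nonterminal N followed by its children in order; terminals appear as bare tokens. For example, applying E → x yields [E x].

List
E , List
x , List
x , E , List
x , x , List
x , x , E
x , x , E * E
x , x , num * E
x , x , num * x

[List [E x] , [List [E x] , [List [E [E num] * [E x]]]]]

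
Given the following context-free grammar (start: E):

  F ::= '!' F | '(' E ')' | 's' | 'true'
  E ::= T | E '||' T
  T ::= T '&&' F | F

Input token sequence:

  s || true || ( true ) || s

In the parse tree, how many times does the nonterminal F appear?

5

[E [E [E [E [T [F s]]] || [T [F true]]] || [T [F ( [E [T [F true]]] )]]] || [T [F s]]]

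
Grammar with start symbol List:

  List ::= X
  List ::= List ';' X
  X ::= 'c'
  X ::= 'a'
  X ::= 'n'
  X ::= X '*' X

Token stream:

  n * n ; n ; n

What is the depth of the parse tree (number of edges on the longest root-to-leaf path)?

5

[List [List [List [X [X n] * [X n]]] ; [X n]] ; [X n]]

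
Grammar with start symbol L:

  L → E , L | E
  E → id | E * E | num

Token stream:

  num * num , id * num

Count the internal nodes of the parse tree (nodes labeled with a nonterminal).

[L [E [E num] * [E num]] , [L [E [E id] * [E num]]]]

8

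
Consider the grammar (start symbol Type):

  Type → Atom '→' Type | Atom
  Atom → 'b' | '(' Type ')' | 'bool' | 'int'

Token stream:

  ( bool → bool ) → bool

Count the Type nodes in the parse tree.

[Type [Atom ( [Type [Atom bool] → [Type [Atom bool]]] )] → [Type [Atom bool]]]

4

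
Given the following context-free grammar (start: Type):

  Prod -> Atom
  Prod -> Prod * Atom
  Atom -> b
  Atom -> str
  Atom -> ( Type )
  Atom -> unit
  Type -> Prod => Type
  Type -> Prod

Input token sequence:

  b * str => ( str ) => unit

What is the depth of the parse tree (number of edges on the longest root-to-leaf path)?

7

[Type [Prod [Prod [Atom b]] * [Atom str]] => [Type [Prod [Atom ( [Type [Prod [Atom str]]] )]] => [Type [Prod [Atom unit]]]]]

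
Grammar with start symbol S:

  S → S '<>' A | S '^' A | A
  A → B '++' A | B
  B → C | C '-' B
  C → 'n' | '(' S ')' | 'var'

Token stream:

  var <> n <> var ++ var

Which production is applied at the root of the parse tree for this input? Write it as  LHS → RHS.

[S [S [S [A [B [C var]]]] <> [A [B [C n]]]] <> [A [B [C var]] ++ [A [B [C var]]]]]

S → S '<>' A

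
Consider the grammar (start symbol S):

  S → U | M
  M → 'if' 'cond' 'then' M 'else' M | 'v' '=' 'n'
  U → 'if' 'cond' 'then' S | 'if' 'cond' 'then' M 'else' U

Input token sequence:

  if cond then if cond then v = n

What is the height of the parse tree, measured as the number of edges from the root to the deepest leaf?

[S [U if cond then [S [U if cond then [S [M v = n]]]]]]

6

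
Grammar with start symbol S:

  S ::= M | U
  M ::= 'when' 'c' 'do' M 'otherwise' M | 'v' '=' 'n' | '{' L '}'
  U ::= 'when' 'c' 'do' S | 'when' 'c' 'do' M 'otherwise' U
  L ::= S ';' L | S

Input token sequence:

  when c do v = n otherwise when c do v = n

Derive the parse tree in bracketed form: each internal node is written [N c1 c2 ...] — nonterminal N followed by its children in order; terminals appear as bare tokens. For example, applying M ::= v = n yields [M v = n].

[S [U when c do [M v = n] otherwise [U when c do [S [M v = n]]]]]

S
U
when c do M otherwise U
when c do v = n otherwise U
when c do v = n otherwise when c do S
when c do v = n otherwise when c do M
when c do v = n otherwise when c do v = n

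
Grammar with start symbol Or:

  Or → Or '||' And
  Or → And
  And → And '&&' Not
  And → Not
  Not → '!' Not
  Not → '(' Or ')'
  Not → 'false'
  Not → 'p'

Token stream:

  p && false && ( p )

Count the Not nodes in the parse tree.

4

[Or [And [And [And [Not p]] && [Not false]] && [Not ( [Or [And [Not p]]] )]]]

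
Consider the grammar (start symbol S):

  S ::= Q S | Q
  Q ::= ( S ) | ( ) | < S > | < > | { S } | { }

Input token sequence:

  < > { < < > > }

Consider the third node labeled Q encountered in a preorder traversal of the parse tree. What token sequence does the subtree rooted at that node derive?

< < > >

[S [Q < >] [S [Q { [S [Q < [S [Q < >]] >]] }]]]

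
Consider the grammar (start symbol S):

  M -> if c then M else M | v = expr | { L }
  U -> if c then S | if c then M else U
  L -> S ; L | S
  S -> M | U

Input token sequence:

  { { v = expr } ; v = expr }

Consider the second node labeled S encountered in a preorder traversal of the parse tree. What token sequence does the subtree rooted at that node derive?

[S [M { [L [S [M { [L [S [M v = expr]]] }]] ; [L [S [M v = expr]]]] }]]

{ v = expr }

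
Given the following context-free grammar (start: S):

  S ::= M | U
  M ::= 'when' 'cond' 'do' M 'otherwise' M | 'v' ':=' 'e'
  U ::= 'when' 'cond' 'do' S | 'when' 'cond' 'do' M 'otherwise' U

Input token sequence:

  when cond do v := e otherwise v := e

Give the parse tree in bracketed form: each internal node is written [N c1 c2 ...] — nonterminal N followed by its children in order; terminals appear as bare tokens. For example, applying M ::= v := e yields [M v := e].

[S [M when cond do [M v := e] otherwise [M v := e]]]

S
M
when cond do M otherwise M
when cond do v := e otherwise M
when cond do v := e otherwise v := e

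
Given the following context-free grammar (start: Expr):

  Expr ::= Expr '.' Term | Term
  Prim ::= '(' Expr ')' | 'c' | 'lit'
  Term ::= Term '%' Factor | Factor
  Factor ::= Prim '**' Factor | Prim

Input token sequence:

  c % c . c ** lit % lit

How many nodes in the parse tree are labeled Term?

4

[Expr [Expr [Term [Term [Factor [Prim c]]] % [Factor [Prim c]]]] . [Term [Term [Factor [Prim c] ** [Factor [Prim lit]]]] % [Factor [Prim lit]]]]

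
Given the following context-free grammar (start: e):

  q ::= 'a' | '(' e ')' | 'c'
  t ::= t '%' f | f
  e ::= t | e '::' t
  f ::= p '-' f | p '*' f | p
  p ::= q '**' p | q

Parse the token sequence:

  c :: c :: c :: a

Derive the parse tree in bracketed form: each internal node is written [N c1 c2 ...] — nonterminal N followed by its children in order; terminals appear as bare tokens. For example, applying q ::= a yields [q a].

[e [e [e [e [t [f [p [q c]]]]] :: [t [f [p [q c]]]]] :: [t [f [p [q c]]]]] :: [t [f [p [q a]]]]]

e
e :: t
e :: t :: t
e :: t :: t :: t
t :: t :: t :: t
f :: t :: t :: t
p :: t :: t :: t
q :: t :: t :: t
c :: t :: t :: t
c :: f :: t :: t
c :: p :: t :: t
c :: q :: t :: t
c :: c :: t :: t
c :: c :: f :: t
c :: c :: p :: t
c :: c :: q :: t
c :: c :: c :: t
c :: c :: c :: f
c :: c :: c :: p
c :: c :: c :: q
c :: c :: c :: a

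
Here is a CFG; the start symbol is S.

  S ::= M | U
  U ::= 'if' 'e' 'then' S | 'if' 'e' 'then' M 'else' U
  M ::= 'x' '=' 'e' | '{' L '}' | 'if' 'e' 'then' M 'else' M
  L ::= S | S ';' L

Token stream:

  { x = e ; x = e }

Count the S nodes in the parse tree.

3

[S [M { [L [S [M x = e]] ; [L [S [M x = e]]]] }]]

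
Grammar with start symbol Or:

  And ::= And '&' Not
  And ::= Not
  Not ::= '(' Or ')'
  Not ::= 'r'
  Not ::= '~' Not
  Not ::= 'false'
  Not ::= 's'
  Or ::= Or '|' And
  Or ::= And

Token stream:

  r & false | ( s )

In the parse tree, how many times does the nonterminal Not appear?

4

[Or [Or [And [And [Not r]] & [Not false]]] | [And [Not ( [Or [And [Not s]]] )]]]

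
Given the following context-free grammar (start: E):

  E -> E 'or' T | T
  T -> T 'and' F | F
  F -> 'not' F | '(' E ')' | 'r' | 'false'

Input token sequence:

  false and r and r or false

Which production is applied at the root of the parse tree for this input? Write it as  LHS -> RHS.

E -> E 'or' T

[E [E [T [T [T [F false]] and [F r]] and [F r]]] or [T [F false]]]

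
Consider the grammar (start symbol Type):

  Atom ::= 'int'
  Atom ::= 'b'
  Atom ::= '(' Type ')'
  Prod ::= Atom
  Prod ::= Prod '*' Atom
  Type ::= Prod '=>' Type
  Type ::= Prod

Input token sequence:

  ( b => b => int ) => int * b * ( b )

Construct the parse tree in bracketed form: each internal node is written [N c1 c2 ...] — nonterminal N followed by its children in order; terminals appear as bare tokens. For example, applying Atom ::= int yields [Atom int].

[Type [Prod [Atom ( [Type [Prod [Atom b]] => [Type [Prod [Atom b]] => [Type [Prod [Atom int]]]]] )]] => [Type [Prod [Prod [Prod [Atom int]] * [Atom b]] * [Atom ( [Type [Prod [Atom b]]] )]]]]

Type
Prod => Type
Atom => Type
( Type ) => Type
( Prod => Type ) => Type
( Atom => Type ) => Type
( b => Type ) => Type
( b => Prod => Type ) => Type
( b => Atom => Type ) => Type
( b => b => Type ) => Type
( b => b => Prod ) => Type
( b => b => Atom ) => Type
( b => b => int ) => Type
( b => b => int ) => Prod
( b => b => int ) => Prod * Atom
( b => b => int ) => Prod * Atom * Atom
( b => b => int ) => Atom * Atom * Atom
( b => b => int ) => int * Atom * Atom
( b => b => int ) => int * b * Atom
( b => b => int ) => int * b * ( Type )
( b => b => int ) => int * b * ( Prod )
( b => b => int ) => int * b * ( Atom )
( b => b => int ) => int * b * ( b )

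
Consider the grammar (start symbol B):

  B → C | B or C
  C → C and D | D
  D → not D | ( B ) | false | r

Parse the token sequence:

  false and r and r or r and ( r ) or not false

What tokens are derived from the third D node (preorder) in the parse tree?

r

[B [B [B [C [C [C [D false]] and [D r]] and [D r]]] or [C [C [D r]] and [D ( [B [C [D r]]] )]]] or [C [D not [D false]]]]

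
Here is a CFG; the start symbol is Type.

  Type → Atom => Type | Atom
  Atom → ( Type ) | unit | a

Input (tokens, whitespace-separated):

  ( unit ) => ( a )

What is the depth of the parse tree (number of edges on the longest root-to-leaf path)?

[Type [Atom ( [Type [Atom unit]] )] => [Type [Atom ( [Type [Atom a]] )]]]

5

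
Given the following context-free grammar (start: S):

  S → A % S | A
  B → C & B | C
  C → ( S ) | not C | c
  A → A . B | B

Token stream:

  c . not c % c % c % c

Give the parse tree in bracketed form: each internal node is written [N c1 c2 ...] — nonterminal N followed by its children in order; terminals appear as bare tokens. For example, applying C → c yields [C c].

[S [A [A [B [C c]]] . [B [C not [C c]]]] % [S [A [B [C c]]] % [S [A [B [C c]]] % [S [A [B [C c]]]]]]]

S
A % S
A . B % S
B . B % S
C . B % S
c . B % S
c . C % S
c . not C % S
c . not c % S
c . not c % A % S
c . not c % B % S
c . not c % C % S
c . not c % c % S
c . not c % c % A % S
c . not c % c % B % S
c . not c % c % C % S
c . not c % c % c % S
c . not c % c % c % A
c . not c % c % c % B
c . not c % c % c % C
c . not c % c % c % c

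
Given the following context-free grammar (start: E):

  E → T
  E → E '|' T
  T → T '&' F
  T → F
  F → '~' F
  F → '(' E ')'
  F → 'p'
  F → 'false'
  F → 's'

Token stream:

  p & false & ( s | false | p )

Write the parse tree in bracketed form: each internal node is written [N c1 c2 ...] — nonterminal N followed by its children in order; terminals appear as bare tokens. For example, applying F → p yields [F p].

E
T
T & F
T & F & F
F & F & F
p & F & F
p & false & F
p & false & ( E )
p & false & ( E | T )
p & false & ( E | T | T )
p & false & ( T | T | T )
p & false & ( F | T | T )
p & false & ( s | T | T )
p & false & ( s | F | T )
p & false & ( s | false | T )
p & false & ( s | false | F )
p & false & ( s | false | p )

[E [T [T [T [F p]] & [F false]] & [F ( [E [E [E [T [F s]]] | [T [F false]]] | [T [F p]]] )]]]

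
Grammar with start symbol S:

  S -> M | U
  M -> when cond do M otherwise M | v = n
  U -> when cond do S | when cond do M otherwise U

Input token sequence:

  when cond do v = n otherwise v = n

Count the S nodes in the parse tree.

1

[S [M when cond do [M v = n] otherwise [M v = n]]]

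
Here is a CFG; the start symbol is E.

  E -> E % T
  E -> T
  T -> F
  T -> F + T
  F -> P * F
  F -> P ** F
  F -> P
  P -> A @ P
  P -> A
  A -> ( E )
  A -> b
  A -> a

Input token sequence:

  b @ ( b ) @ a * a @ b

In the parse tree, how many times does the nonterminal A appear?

[E [T [F [P [A b] @ [P [A ( [E [T [F [P [A b]]]]] )] @ [P [A a]]]] * [F [P [A a] @ [P [A b]]]]]]]

6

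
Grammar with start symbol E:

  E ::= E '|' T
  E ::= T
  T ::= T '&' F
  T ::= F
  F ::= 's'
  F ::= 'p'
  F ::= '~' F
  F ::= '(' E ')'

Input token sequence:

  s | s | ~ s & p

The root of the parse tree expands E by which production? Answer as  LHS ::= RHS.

E ::= E '|' T

[E [E [E [T [F s]]] | [T [F s]]] | [T [T [F ~ [F s]]] & [F p]]]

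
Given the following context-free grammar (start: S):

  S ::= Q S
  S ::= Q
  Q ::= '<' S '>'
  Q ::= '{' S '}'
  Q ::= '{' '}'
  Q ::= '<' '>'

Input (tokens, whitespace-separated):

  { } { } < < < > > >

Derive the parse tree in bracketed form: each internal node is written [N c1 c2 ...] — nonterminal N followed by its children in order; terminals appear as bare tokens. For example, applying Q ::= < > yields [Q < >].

[S [Q { }] [S [Q { }] [S [Q < [S [Q < [S [Q < >]] >]] >]]]]

S
Q S
{ } S
{ } Q S
{ } { } S
{ } { } Q
{ } { } < S >
{ } { } < Q >
{ } { } < < S > >
{ } { } < < Q > >
{ } { } < < < > > >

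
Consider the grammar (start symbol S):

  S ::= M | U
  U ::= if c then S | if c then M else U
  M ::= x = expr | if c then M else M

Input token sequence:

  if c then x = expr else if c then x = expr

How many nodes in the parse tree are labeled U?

2

[S [U if c then [M x = expr] else [U if c then [S [M x = expr]]]]]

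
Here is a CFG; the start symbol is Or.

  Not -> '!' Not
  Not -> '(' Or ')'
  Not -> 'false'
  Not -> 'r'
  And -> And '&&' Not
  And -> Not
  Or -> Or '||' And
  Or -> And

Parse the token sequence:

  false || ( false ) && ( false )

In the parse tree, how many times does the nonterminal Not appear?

[Or [Or [And [Not false]]] || [And [And [Not ( [Or [And [Not false]]] )]] && [Not ( [Or [And [Not false]]] )]]]

5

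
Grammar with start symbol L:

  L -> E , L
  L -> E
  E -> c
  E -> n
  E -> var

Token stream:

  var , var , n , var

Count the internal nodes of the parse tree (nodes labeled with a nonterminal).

8

[L [E var] , [L [E var] , [L [E n] , [L [E var]]]]]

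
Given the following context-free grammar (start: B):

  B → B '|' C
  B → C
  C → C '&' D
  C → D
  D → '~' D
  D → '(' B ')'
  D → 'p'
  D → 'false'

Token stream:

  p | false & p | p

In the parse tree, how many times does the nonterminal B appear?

3

[B [B [B [C [D p]]] | [C [C [D false]] & [D p]]] | [C [D p]]]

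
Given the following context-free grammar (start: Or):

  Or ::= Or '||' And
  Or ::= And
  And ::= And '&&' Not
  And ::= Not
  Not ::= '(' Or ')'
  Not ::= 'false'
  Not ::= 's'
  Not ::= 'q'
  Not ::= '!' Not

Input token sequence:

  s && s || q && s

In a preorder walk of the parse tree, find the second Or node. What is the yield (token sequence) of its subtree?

[Or [Or [And [And [Not s]] && [Not s]]] || [And [And [Not q]] && [Not s]]]

s && s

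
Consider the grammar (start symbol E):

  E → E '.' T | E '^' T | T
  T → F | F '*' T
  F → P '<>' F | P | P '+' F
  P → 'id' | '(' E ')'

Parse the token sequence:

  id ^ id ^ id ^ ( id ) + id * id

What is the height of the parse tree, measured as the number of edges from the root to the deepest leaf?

8

[E [E [E [E [T [F [P id]]]] ^ [T [F [P id]]]] ^ [T [F [P id]]]] ^ [T [F [P ( [E [T [F [P id]]]] )] + [F [P id]]] * [T [F [P id]]]]]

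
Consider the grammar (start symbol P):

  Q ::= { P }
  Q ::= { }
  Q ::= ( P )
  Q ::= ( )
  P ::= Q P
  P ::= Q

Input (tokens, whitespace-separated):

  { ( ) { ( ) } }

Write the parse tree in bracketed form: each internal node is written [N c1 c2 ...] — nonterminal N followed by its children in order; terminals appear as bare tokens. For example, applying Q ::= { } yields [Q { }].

[P [Q { [P [Q ( )] [P [Q { [P [Q ( )]] }]]] }]]

P
Q
{ P }
{ Q P }
{ ( ) P }
{ ( ) Q }
{ ( ) { P } }
{ ( ) { Q } }
{ ( ) { ( ) } }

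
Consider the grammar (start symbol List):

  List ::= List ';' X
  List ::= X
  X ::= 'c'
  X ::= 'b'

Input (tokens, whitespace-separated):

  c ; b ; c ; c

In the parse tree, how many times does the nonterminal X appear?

4

[List [List [List [List [X c]] ; [X b]] ; [X c]] ; [X c]]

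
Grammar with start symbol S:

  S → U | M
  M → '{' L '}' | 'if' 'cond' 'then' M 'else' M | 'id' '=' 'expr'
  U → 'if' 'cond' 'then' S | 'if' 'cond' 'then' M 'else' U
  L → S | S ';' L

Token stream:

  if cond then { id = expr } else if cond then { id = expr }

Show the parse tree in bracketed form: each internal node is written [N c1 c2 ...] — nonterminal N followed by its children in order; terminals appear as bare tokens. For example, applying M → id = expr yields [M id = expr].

S
U
if cond then M else U
if cond then { L } else U
if cond then { S } else U
if cond then { M } else U
if cond then { id = expr } else U
if cond then { id = expr } else if cond then S
if cond then { id = expr } else if cond then M
if cond then { id = expr } else if cond then { L }
if cond then { id = expr } else if cond then { S }
if cond then { id = expr } else if cond then { M }
if cond then { id = expr } else if cond then { id = expr }

[S [U if cond then [M { [L [S [M id = expr]]] }] else [U if cond then [S [M { [L [S [M id = expr]]] }]]]]]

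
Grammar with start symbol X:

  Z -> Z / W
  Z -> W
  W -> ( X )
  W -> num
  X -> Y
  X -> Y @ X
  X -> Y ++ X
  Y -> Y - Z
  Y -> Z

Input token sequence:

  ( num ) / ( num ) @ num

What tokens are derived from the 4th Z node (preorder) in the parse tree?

num

[X [Y [Z [Z [W ( [X [Y [Z [W num]]]] )]] / [W ( [X [Y [Z [W num]]]] )]]] @ [X [Y [Z [W num]]]]]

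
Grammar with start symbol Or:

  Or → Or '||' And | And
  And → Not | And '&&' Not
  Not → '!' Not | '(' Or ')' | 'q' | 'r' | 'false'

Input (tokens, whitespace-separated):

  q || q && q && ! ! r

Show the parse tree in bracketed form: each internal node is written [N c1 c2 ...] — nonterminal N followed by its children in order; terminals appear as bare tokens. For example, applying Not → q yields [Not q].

[Or [Or [And [Not q]]] || [And [And [And [Not q]] && [Not q]] && [Not ! [Not ! [Not r]]]]]

Or
Or || And
And || And
Not || And
q || And
q || And && Not
q || And && Not && Not
q || Not && Not && Not
q || q && Not && Not
q || q && q && Not
q || q && q && ! Not
q || q && q && ! ! Not
q || q && q && ! ! r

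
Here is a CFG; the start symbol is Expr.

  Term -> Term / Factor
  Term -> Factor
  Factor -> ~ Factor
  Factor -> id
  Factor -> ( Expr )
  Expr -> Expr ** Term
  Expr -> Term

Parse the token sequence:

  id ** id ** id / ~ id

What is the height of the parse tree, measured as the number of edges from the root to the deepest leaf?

[Expr [Expr [Expr [Term [Factor id]]] ** [Term [Factor id]]] ** [Term [Term [Factor id]] / [Factor ~ [Factor id]]]]

5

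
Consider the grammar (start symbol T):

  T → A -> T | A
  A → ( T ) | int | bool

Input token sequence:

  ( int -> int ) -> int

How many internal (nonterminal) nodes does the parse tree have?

8

[T [A ( [T [A int] -> [T [A int]]] )] -> [T [A int]]]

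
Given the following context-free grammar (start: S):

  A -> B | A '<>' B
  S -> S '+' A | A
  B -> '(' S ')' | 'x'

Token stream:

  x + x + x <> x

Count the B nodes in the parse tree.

[S [S [S [A [B x]]] + [A [B x]]] + [A [A [B x]] <> [B x]]]

4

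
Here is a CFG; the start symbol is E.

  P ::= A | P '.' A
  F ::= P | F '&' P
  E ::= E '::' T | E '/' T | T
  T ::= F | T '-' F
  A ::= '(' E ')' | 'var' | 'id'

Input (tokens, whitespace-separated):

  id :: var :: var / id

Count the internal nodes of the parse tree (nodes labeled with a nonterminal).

[E [E [E [E [T [F [P [A id]]]]] :: [T [F [P [A var]]]]] :: [T [F [P [A var]]]]] / [T [F [P [A id]]]]]

20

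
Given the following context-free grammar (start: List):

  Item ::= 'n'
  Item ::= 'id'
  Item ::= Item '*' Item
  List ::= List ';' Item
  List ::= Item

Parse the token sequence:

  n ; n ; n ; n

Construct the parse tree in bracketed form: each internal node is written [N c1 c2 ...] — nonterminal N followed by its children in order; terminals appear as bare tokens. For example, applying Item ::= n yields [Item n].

List
List ; Item
List ; Item ; Item
List ; Item ; Item ; Item
Item ; Item ; Item ; Item
n ; Item ; Item ; Item
n ; n ; Item ; Item
n ; n ; n ; Item
n ; n ; n ; n

[List [List [List [List [Item n]] ; [Item n]] ; [Item n]] ; [Item n]]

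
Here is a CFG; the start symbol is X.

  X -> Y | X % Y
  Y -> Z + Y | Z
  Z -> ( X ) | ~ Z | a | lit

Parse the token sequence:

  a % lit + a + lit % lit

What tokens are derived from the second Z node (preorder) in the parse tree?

lit

[X [X [X [Y [Z a]]] % [Y [Z lit] + [Y [Z a] + [Y [Z lit]]]]] % [Y [Z lit]]]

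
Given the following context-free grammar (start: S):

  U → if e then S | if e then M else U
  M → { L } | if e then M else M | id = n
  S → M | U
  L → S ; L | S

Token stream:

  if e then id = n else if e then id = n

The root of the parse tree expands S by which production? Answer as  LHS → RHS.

[S [U if e then [M id = n] else [U if e then [S [M id = n]]]]]

S → U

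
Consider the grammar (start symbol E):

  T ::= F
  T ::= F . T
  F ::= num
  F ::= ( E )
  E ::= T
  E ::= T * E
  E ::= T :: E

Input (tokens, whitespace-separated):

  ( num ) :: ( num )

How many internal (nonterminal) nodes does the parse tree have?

12

[E [T [F ( [E [T [F num]]] )]] :: [E [T [F ( [E [T [F num]]] )]]]]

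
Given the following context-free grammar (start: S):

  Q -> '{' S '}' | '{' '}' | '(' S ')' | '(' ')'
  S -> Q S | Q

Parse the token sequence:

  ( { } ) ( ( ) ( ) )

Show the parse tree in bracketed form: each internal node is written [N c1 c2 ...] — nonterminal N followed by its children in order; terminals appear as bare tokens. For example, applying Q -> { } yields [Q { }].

[S [Q ( [S [Q { }]] )] [S [Q ( [S [Q ( )] [S [Q ( )]]] )]]]

S
Q S
( S ) S
( Q ) S
( { } ) S
( { } ) Q
( { } ) ( S )
( { } ) ( Q S )
( { } ) ( ( ) S )
( { } ) ( ( ) Q )
( { } ) ( ( ) ( ) )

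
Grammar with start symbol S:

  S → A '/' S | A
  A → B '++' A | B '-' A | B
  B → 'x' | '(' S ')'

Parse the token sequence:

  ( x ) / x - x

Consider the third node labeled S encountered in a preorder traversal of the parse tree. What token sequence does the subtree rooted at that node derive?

[S [A [B ( [S [A [B x]]] )]] / [S [A [B x] - [A [B x]]]]]

x - x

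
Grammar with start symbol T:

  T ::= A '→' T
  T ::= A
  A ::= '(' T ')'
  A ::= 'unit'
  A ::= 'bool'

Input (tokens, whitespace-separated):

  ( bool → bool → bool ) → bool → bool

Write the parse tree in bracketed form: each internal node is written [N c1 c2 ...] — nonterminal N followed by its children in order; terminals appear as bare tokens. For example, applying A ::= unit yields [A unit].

T
A → T
( T ) → T
( A → T ) → T
( bool → T ) → T
( bool → A → T ) → T
( bool → bool → T ) → T
( bool → bool → A ) → T
( bool → bool → bool ) → T
( bool → bool → bool ) → A → T
( bool → bool → bool ) → bool → T
( bool → bool → bool ) → bool → A
( bool → bool → bool ) → bool → bool

[T [A ( [T [A bool] → [T [A bool] → [T [A bool]]]] )] → [T [A bool] → [T [A bool]]]]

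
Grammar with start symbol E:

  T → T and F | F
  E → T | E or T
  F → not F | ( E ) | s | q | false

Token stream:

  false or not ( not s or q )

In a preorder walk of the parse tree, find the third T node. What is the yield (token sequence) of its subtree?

not s

[E [E [T [F false]]] or [T [F not [F ( [E [E [T [F not [F s]]]] or [T [F q]]] )]]]]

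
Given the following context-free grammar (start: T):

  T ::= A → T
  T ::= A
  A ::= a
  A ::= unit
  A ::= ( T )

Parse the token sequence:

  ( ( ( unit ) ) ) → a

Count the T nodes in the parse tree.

5

[T [A ( [T [A ( [T [A ( [T [A unit]] )]] )]] )] → [T [A a]]]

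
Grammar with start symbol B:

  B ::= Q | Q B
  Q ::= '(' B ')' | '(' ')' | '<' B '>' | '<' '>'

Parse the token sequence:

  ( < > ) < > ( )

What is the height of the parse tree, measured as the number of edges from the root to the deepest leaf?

4

[B [Q ( [B [Q < >]] )] [B [Q < >] [B [Q ( )]]]]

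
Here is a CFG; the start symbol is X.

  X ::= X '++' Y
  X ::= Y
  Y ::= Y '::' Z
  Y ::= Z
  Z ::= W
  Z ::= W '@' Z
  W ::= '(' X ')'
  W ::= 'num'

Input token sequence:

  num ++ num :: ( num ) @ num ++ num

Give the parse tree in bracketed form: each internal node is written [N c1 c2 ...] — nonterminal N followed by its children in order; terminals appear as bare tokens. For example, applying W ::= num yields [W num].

[X [X [X [Y [Z [W num]]]] ++ [Y [Y [Z [W num]]] :: [Z [W ( [X [Y [Z [W num]]]] )] @ [Z [W num]]]]] ++ [Y [Z [W num]]]]

X
X ++ Y
X ++ Y ++ Y
Y ++ Y ++ Y
Z ++ Y ++ Y
W ++ Y ++ Y
num ++ Y ++ Y
num ++ Y :: Z ++ Y
num ++ Z :: Z ++ Y
num ++ W :: Z ++ Y
num ++ num :: Z ++ Y
num ++ num :: W @ Z ++ Y
num ++ num :: ( X ) @ Z ++ Y
num ++ num :: ( Y ) @ Z ++ Y
num ++ num :: ( Z ) @ Z ++ Y
num ++ num :: ( W ) @ Z ++ Y
num ++ num :: ( num ) @ Z ++ Y
num ++ num :: ( num ) @ W ++ Y
num ++ num :: ( num ) @ num ++ Y
num ++ num :: ( num ) @ num ++ Z
num ++ num :: ( num ) @ num ++ W
num ++ num :: ( num ) @ num ++ num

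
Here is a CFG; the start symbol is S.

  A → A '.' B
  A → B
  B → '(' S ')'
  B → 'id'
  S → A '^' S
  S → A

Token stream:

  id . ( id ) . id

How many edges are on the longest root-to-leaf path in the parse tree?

7

[S [A [A [A [B id]] . [B ( [S [A [B id]]] )]] . [B id]]]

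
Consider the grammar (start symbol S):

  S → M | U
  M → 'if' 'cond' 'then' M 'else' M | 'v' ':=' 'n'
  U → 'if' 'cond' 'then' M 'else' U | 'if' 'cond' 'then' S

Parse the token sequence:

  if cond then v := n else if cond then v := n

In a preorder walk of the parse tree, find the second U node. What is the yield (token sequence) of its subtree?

if cond then v := n

[S [U if cond then [M v := n] else [U if cond then [S [M v := n]]]]]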